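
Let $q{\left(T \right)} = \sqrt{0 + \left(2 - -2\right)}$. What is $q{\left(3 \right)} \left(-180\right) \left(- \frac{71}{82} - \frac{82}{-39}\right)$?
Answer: $- \frac{237300}{533} \approx -445.22$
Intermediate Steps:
$q{\left(T \right)} = 2$ ($q{\left(T \right)} = \sqrt{0 + \left(2 + 2\right)} = \sqrt{0 + 4} = \sqrt{4} = 2$)
$q{\left(3 \right)} \left(-180\right) \left(- \frac{71}{82} - \frac{82}{-39}\right) = 2 \left(-180\right) \left(- \frac{71}{82} - \frac{82}{-39}\right) = - 360 \left(\left(-71\right) \frac{1}{82} - - \frac{82}{39}\right) = - 360 \left(- \frac{71}{82} + \frac{82}{39}\right) = \left(-360\right) \frac{3955}{3198} = - \frac{237300}{533}$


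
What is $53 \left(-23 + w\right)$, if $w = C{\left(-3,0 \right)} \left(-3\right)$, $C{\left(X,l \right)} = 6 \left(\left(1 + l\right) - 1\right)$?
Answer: $-1219$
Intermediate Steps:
$C{\left(X,l \right)} = 6 l$
$w = 0$ ($w = 6 \cdot 0 \left(-3\right) = 0 \left(-3\right) = 0$)
$53 \left(-23 + w\right) = 53 \left(-23 + 0\right) = 53 \left(-23\right) = -1219$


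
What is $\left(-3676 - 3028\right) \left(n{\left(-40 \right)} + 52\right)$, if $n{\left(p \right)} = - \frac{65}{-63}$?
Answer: $- \frac{22398064}{63} \approx -3.5553 \cdot 10^{5}$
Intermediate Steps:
$n{\left(p \right)} = \frac{65}{63}$ ($n{\left(p \right)} = \left(-65\right) \left(- \frac{1}{63}\right) = \frac{65}{63}$)
$\left(-3676 - 3028\right) \left(n{\left(-40 \right)} + 52\right) = \left(-3676 - 3028\right) \left(\frac{65}{63} + 52\right) = \left(-6704\right) \frac{3341}{63} = - \frac{22398064}{63}$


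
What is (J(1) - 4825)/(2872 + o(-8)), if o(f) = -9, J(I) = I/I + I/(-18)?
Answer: -86833/51534 ≈ -1.6850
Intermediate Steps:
J(I) = 1 - I/18 (J(I) = 1 + I*(-1/18) = 1 - I/18)
(J(1) - 4825)/(2872 + o(-8)) = ((1 - 1/18*1) - 4825)/(2872 - 9) = ((1 - 1/18) - 4825)/2863 = (17/18 - 4825)*(1/2863) = -86833/18*1/2863 = -86833/51534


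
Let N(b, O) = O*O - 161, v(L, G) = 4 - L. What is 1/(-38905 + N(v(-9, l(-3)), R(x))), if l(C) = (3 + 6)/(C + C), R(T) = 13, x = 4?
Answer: -1/38897 ≈ -2.5709e-5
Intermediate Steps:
l(C) = 9/(2*C) (l(C) = 9/((2*C)) = 9*(1/(2*C)) = 9/(2*C))
N(b, O) = -161 + O² (N(b, O) = O² - 161 = -161 + O²)
1/(-38905 + N(v(-9, l(-3)), R(x))) = 1/(-38905 + (-161 + 13²)) = 1/(-38905 + (-161 + 169)) = 1/(-38905 + 8) = 1/(-38897) = -1/38897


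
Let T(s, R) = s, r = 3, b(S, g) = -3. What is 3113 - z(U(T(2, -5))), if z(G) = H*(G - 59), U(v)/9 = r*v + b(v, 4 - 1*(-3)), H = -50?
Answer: 1513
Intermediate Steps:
U(v) = -27 + 27*v (U(v) = 9*(3*v - 3) = 9*(-3 + 3*v) = -27 + 27*v)
z(G) = 2950 - 50*G (z(G) = -50*(G - 59) = -50*(-59 + G) = 2950 - 50*G)
3113 - z(U(T(2, -5))) = 3113 - (2950 - 50*(-27 + 27*2)) = 3113 - (2950 - 50*(-27 + 54)) = 3113 - (2950 - 50*27) = 3113 - (2950 - 1350) = 3113 - 1*1600 = 3113 - 1600 = 1513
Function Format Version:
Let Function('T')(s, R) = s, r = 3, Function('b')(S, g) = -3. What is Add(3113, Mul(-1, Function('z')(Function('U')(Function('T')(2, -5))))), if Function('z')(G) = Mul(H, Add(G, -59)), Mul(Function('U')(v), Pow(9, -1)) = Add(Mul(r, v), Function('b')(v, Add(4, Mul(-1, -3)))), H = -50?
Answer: 1513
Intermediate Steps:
Function('U')(v) = Add(-27, Mul(27, v)) (Function('U')(v) = Mul(9, Add(Mul(3, v), -3)) = Mul(9, Add(-3, Mul(3, v))) = Add(-27, Mul(27, v)))
Function('z')(G) = Add(2950, Mul(-50, G)) (Function('z')(G) = Mul(-50, Add(G, -59)) = Mul(-50, Add(-59, G)) = Add(2950, Mul(-50, G)))
Add(3113, Mul(-1, Function('z')(Function('U')(Function('T')(2, -5))))) = Add(3113, Mul(-1, Add(2950, Mul(-50, Add(-27, Mul(27, 2)))))) = Add(3113, Mul(-1, Add(2950, Mul(-50, Add(-27, 54))))) = Add(3113, Mul(-1, Add(2950, Mul(-50, 27)))) = Add(3113, Mul(-1, Add(2950, -1350))) = Add(3113, Mul(-1, 1600)) = Add(3113, -1600) = 1513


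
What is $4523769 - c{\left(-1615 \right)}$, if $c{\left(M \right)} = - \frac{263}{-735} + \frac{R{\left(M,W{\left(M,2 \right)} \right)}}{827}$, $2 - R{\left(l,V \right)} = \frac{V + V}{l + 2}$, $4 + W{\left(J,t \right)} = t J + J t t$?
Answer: $\frac{4435347004319422}{980453985} \approx 4.5238 \cdot 10^{6}$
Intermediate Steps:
$W{\left(J,t \right)} = -4 + J t + J t^{2}$ ($W{\left(J,t \right)} = -4 + \left(t J + J t t\right) = -4 + \left(J t + J t^{2}\right) = -4 + J t + J t^{2}$)
$R{\left(l,V \right)} = 2 - \frac{2 V}{2 + l}$ ($R{\left(l,V \right)} = 2 - \frac{V + V}{l + 2} = 2 - \frac{2 V}{2 + l}$)
$c{\left(M \right)} = \frac{263}{735} + \frac{2 \left(6 - 5 M\right)}{827 \left(2 + M\right)}$ ($c{\left(M \right)} = - \frac{263}{-735} + \frac{2 \frac{1}{2 + M} \left(2 + M - \left(-4 + M 2 + M 2^{2}\right)\right)}{827} = \left(-263\right) \left(- \frac{1}{735}\right) + \frac{2 \left(2 + M - \left(-4 + 2 M + M 4\right)\right)}{2 + M} \frac{1}{827} = \frac{263}{735} + \frac{2 \left(2 + M - \left(-4 + 2 M + 4 M\right)\right)}{2 + M} \frac{1}{827} = \frac{263}{735} + \frac{2 \left(2 + M - \left(-4 + 6 M\right)\right)}{2 + M} \frac{1}{827} = \frac{263}{735} + \frac{2 \left(6 - 5 M\right)}{2 + M} \frac{1}{827} = \frac{263}{735} + \frac{2 \left(6 - 5 M\right)}{827 \left(2 + M\right)}$)
$4523769 - c{\left(-1615 \right)} = 4523769 - \frac{443822 + 210151 \left(-1615\right)}{607845 \left(2 - 1615\right)} = 4523769 - \frac{443822 - 339393865}{607845 \left(-1613\right)} = 4523769 - \frac{1}{607845} \left(- \frac{1}{1613}\right) \left(-338950043\right) = 4523769 - \frac{338950043}{980453985} = \frac{4435347004319422}{980453985}$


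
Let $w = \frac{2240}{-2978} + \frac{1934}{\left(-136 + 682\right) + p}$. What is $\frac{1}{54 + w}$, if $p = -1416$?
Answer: $\frac{647715}{33049547} \approx 0.019598$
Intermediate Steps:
$w = - \frac{1927063}{647715}$ ($w = \frac{2240}{-2978} + \frac{1934}{\left(-136 + 682\right) - 1416} = 2240 \left(- \frac{1}{2978}\right) + \frac{1934}{546 - 1416} = - \frac{1120}{1489} + \frac{1934}{-870} = - \frac{1120}{1489} + 1934 \left(- \frac{1}{870}\right) = - \frac{1120}{1489} - \frac{967}{435} = - \frac{1927063}{647715} \approx -2.9752$)
$\frac{1}{54 + w} = \frac{1}{54 - \frac{1927063}{647715}} = \frac{1}{\frac{33049547}{647715}} = \frac{647715}{33049547}$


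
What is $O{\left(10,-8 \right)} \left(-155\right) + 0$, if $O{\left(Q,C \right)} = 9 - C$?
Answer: $-2635$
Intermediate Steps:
$O{\left(10,-8 \right)} \left(-155\right) + 0 = \left(9 - -8\right) \left(-155\right) + 0 = \left(9 + 8\right) \left(-155\right) + 0 = 17 \left(-155\right) + 0 = -2635 + 0 = -2635$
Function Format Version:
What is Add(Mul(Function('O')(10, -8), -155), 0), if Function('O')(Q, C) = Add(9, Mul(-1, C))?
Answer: -2635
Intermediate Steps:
Add(Mul(Function('O')(10, -8), -155), 0) = Add(Mul(Add(9, Mul(-1, -8)), -155), 0) = Add(Mul(Add(9, 8), -155), 0) = Add(Mul(17, -155), 0) = Add(-2635, 0) = -2635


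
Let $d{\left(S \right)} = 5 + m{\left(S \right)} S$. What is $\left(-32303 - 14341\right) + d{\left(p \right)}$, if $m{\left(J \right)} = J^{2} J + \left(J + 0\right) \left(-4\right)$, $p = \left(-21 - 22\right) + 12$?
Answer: $873038$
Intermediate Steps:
$p = -31$ ($p = -43 + 12 = -31$)
$m{\left(J \right)} = J^{3} - 4 J$ ($m{\left(J \right)} = J^{3} + J \left(-4\right) = J^{3} - 4 J$)
$d{\left(S \right)} = 5 + S^{2} \left(-4 + S^{2}\right)$ ($d{\left(S \right)} = 5 + S \left(-4 + S^{2}\right) S = 5 + S^{2} \left(-4 + S^{2}\right)$)
$\left(-32303 - 14341\right) + d{\left(p \right)} = \left(-32303 - 14341\right) + \left(5 + \left(-31\right)^{2} \left(-4 + \left(-31\right)^{2}\right)\right) = -46644 + \left(5 + 961 \left(-4 + 961\right)\right) = -46644 + \left(5 + 961 \cdot 957\right) = -46644 + \left(5 + 919677\right) = -46644 + 919682 = 873038$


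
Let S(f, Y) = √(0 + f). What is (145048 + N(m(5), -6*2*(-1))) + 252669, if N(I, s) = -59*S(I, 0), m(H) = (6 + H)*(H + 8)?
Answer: 397717 - 59*√143 ≈ 3.9701e+5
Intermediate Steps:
S(f, Y) = √f
m(H) = (6 + H)*(8 + H)
N(I, s) = -59*√I
(145048 + N(m(5), -6*2*(-1))) + 252669 = (145048 - 59*√(48 + 5² + 14*5)) + 252669 = (145048 - 59*√(48 + 25 + 70)) + 252669 = (145048 - 59*√143) + 252669 = 397717 - 59*√143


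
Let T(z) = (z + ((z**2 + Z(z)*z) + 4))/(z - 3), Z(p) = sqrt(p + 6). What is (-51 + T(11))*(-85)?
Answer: 2890 - 935*sqrt(17)/8 ≈ 2408.1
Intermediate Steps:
Z(p) = sqrt(6 + p)
T(z) = (4 + z + z**2 + z*sqrt(6 + z))/(-3 + z) (T(z) = (z + ((z**2 + sqrt(6 + z)*z) + 4))/(z - 3) = (z + ((z**2 + z*sqrt(6 + z)) + 4))/(-3 + z) = (z + (4 + z**2 + z*sqrt(6 + z)))/(-3 + z) = (4 + z + z**2 + z*sqrt(6 + z))/(-3 + z))
(-51 + T(11))*(-85) = (-51 + (4 + 11 + 11**2 + 11*sqrt(6 + 11))/(-3 + 11))*(-85) = (-51 + (4 + 11 + 121 + 11*sqrt(17))/8)*(-85) = (-51 + (136 + 11*sqrt(17))/8)*(-85) = (-51 + (17 + 11*sqrt(17)/8))*(-85) = (-34 + 11*sqrt(17)/8)*(-85) = 2890 - 935*sqrt(17)/8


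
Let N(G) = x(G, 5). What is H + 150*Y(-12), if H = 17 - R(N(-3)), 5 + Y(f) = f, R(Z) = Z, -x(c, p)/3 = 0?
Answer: -2533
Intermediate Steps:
x(c, p) = 0 (x(c, p) = -3*0 = 0)
N(G) = 0
Y(f) = -5 + f
H = 17 (H = 17 - 1*0 = 17 + 0 = 17)
H + 150*Y(-12) = 17 + 150*(-5 - 12) = 17 + 150*(-17) = 17 - 2550 = -2533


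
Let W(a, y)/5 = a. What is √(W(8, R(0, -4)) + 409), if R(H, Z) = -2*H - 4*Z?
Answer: √449 ≈ 21.190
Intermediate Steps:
R(H, Z) = -4*Z - 2*H
W(a, y) = 5*a
√(W(8, R(0, -4)) + 409) = √(5*8 + 409) = √(40 + 409) = √449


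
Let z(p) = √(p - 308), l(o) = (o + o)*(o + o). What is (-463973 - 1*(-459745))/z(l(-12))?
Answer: -2114*√67/67 ≈ -258.27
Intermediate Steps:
l(o) = 4*o² (l(o) = (2*o)*(2*o) = 4*o²)
z(p) = √(-308 + p)
(-463973 - 1*(-459745))/z(l(-12)) = (-463973 - 1*(-459745))/(√(-308 + 4*(-12)²)) = (-463973 + 459745)/(√(-308 + 4*144)) = -4228/√(-308 + 576) = -4228*√67/134 = -2114*√67/67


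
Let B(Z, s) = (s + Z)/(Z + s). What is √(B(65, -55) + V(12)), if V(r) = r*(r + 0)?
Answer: √145 ≈ 12.042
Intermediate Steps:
V(r) = r² (V(r) = r*r = r²)
B(Z, s) = 1 (B(Z, s) = (Z + s)/(Z + s) = 1)
√(B(65, -55) + V(12)) = √(1 + 12²) = √(1 + 144) = √145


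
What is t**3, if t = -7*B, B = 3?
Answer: -9261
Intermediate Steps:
t = -21 (t = -7*3 = -21)
t**3 = (-21)**3 = -9261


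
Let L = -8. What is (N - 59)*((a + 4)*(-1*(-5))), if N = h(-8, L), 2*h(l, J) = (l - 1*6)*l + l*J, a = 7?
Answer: 1595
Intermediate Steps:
h(l, J) = J*l/2 + l*(-6 + l)/2 (h(l, J) = ((l - 1*6)*l + l*J)/2 = ((l - 6)*l + J*l)/2 = ((-6 + l)*l + J*l)/2 = (l*(-6 + l) + J*l)/2 = (J*l + l*(-6 + l))/2 = J*l/2 + l*(-6 + l)/2)
N = 88 (N = (½)*(-8)*(-6 - 8 - 8) = (½)*(-8)*(-22) = 88)
(N - 59)*((a + 4)*(-1*(-5))) = (88 - 59)*((7 + 4)*(-1*(-5))) = 29*(11*5) = 29*55 = 1595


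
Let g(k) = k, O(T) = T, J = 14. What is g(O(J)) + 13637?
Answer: 13651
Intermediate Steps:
g(O(J)) + 13637 = 14 + 13637 = 13651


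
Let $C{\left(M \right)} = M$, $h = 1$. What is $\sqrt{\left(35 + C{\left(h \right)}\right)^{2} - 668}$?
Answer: $2 \sqrt{157} \approx 25.06$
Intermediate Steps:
$\sqrt{\left(35 + C{\left(h \right)}\right)^{2} - 668} = \sqrt{\left(35 + 1\right)^{2} - 668} = \sqrt{36^{2} - 668} = \sqrt{1296 - 668} = \sqrt{628} = 2 \sqrt{157}$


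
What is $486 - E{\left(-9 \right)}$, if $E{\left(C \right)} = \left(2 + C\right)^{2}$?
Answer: $437$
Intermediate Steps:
$486 - E{\left(-9 \right)} = 486 - \left(2 - 9\right)^{2} = 486 - \left(-7\right)^{2} = 486 - 49 = 437$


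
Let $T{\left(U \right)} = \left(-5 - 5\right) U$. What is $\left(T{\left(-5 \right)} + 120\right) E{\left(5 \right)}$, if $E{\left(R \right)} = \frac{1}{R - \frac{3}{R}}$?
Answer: $\frac{425}{11} \approx 38.636$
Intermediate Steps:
$T{\left(U \right)} = - 10 U$ ($T{\left(U \right)} = \left(-5 - 5\right) U = - 10 U$)
$\left(T{\left(-5 \right)} + 120\right) E{\left(5 \right)} = \left(\left(-10\right) \left(-5\right) + 120\right) \frac{5}{-3 + 5^{2}} = \left(50 + 120\right) \frac{5}{-3 + 25} = 170 \cdot \frac{5}{22} = \frac{425}{11}$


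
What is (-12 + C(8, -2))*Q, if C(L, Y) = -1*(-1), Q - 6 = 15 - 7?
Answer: -154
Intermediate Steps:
Q = 14 (Q = 6 + (15 - 7) = 6 + 8 = 14)
C(L, Y) = 1
(-12 + C(8, -2))*Q = (-12 + 1)*14 = -11*14 = -154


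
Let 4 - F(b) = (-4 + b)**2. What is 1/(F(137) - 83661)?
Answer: -1/101346 ≈ -9.8672e-6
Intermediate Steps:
F(b) = 4 - (-4 + b)**2
1/(F(137) - 83661) = 1/((4 - (-4 + 137)**2) - 83661) = 1/((4 - 1*133**2) - 83661) = 1/((4 - 1*17689) - 83661) = 1/((4 - 17689) - 83661) = 1/(-17685 - 83661) = 1/(-101346) = -1/101346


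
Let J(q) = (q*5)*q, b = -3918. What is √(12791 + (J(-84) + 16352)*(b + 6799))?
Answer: √148764583 ≈ 12197.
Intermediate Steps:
J(q) = 5*q² (J(q) = (5*q)*q = 5*q²)
√(12791 + (J(-84) + 16352)*(b + 6799)) = √(12791 + (5*(-84)² + 16352)*(-3918 + 6799)) = √(12791 + (5*7056 + 16352)*2881) = √(12791 + (35280 + 16352)*2881) = √(12791 + 51632*2881) = √(12791 + 148751792) = √148764583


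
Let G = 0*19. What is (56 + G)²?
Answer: 3136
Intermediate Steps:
G = 0
(56 + G)² = (56 + 0)² = 56² = 3136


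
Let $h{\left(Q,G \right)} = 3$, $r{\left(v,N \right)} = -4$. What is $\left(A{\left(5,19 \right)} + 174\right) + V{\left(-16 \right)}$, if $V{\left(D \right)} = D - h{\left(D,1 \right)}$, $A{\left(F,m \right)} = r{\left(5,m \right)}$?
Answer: $151$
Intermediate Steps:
$A{\left(F,m \right)} = -4$
$V{\left(D \right)} = -3 + D$ ($V{\left(D \right)} = D - 3 = -3 + D$)
$\left(A{\left(5,19 \right)} + 174\right) + V{\left(-16 \right)} = \left(-4 + 174\right) - 19 = 170 - 19 = 151$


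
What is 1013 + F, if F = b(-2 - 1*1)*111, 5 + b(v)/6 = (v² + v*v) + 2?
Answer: 11003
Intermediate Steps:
b(v) = -18 + 12*v² (b(v) = -30 + 6*((v² + v*v) + 2) = -30 + 6*((v² + v²) + 2) = -30 + 6*(2*v² + 2) = -30 + 6*(2 + 2*v²) = -30 + (12 + 12*v²) = -18 + 12*v²)
F = 9990 (F = (-18 + 12*(-2 - 1*1)²)*111 = (-18 + 12*(-2 - 1)²)*111 = (-18 + 12*(-3)²)*111 = (-18 + 12*9)*111 = (-18 + 108)*111 = 90*111 = 9990)
1013 + F = 1013 + 9990 = 11003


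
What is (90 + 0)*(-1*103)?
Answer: -9270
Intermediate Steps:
(90 + 0)*(-1*103) = 90*(-103) = -9270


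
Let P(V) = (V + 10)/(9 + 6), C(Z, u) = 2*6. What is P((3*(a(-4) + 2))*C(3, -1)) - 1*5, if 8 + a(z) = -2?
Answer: -353/15 ≈ -23.533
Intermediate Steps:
a(z) = -10 (a(z) = -8 - 2 = -10)
C(Z, u) = 12
P(V) = ⅔ + V/15 (P(V) = (10 + V)/15 = (10 + V)*(1/15) = ⅔ + V/15)
P((3*(a(-4) + 2))*C(3, -1)) - 1*5 = (⅔ + ((3*(-10 + 2))*12)/15) - 1*5 = (⅔ + ((3*(-8))*12)/15) - 5 = (⅔ + (-24*12)/15) - 5 = (⅔ + (1/15)*(-288)) - 5 = (⅔ - 96/5) - 5 = -278/15 - 5 = -353/15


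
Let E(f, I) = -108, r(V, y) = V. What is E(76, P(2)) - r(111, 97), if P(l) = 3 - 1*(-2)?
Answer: -219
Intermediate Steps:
P(l) = 5 (P(l) = 3 + 2 = 5)
E(76, P(2)) - r(111, 97) = -108 - 1*111 = -108 - 111 = -219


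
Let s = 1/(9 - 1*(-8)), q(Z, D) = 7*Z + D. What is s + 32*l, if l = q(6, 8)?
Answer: 27201/17 ≈ 1600.1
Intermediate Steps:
q(Z, D) = D + 7*Z
l = 50 (l = 8 + 7*6 = 8 + 42 = 50)
s = 1/17 (s = 1/(9 + 8) = 1/17 ≈ 0.058824)
s + 32*l = 1/17 + 32*50 = 1/17 + 1600 = 27201/17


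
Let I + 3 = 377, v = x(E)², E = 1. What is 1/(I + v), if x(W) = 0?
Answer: 1/374 ≈ 0.0026738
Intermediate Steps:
v = 0 (v = 0² = 0)
I = 374 (I = -3 + 377 = 374)
1/(I + v) = 1/(374 + 0) = 1/374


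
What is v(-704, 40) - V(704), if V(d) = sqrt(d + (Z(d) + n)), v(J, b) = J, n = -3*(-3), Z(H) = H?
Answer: -704 - sqrt(1417) ≈ -741.64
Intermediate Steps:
n = 9
V(d) = sqrt(9 + 2*d) (V(d) = sqrt(d + (d + 9)) = sqrt(d + (9 + d)) = sqrt(9 + 2*d))
v(-704, 40) - V(704) = -704 - sqrt(9 + 2*704) = -704 - sqrt(9 + 1408) = -704 - sqrt(1417)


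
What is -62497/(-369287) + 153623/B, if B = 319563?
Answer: 76702705612/118010461581 ≈ 0.64997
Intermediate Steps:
-62497/(-369287) + 153623/B = -62497/(-369287) + 153623/319563 = -62497*(-1/369287) + 153623*(1/319563) = 62497/369287 + 153623/319563 = 76702705612/118010461581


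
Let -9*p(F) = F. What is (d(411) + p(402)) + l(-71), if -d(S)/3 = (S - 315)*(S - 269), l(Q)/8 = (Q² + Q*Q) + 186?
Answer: 123610/3 ≈ 41203.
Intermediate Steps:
l(Q) = 1488 + 16*Q² (l(Q) = 8*((Q² + Q*Q) + 186) = 8*((Q² + Q²) + 186) = 8*(2*Q² + 186) = 8*(186 + 2*Q²) = 1488 + 16*Q²)
p(F) = -F/9
d(S) = -3*(-315 + S)*(-269 + S) (d(S) = -3*(S - 315)*(S - 269) = -3*(-315 + S)*(-269 + S))
(d(411) + p(402)) + l(-71) = ((-254205 - 3*411² + 1752*411) - ⅑*402) + (1488 + 16*(-71)²) = ((-254205 - 3*168921 + 720072) - 134/3) + (1488 + 16*5041) = ((-254205 - 506763 + 720072) - 134/3) + (1488 + 80656) = (-40896 - 134/3) + 82144 = -122822/3 + 82144 = 123610/3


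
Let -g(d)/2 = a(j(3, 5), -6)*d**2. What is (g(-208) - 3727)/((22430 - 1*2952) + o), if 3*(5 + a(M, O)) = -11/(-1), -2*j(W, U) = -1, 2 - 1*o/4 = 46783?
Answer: -334931/502938 ≈ -0.66595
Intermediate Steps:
o = -187124 (o = 8 - 4*46783 = 8 - 187132 = -187124)
j(W, U) = 1/2 (j(W, U) = -1/2*(-1) = 1/2)
a(M, O) = -4/3 (a(M, O) = -5 + (-11/(-1))/3 = -5 + (-11*(-1))/3 = -5 + (1/3)*11 = -5 + 11/3 = -4/3)
g(d) = 8*d**2/3 (g(d) = -(-8)*d**2/3 = 8*d**2/3)
(g(-208) - 3727)/((22430 - 1*2952) + o) = ((8/3)*(-208)**2 - 3727)/((22430 - 1*2952) - 187124) = ((8/3)*43264 - 3727)/((22430 - 2952) - 187124) = (346112/3 - 3727)/(19478 - 187124) = (334931/3)/(-167646) = (334931/3)*(-1/167646) = -334931/502938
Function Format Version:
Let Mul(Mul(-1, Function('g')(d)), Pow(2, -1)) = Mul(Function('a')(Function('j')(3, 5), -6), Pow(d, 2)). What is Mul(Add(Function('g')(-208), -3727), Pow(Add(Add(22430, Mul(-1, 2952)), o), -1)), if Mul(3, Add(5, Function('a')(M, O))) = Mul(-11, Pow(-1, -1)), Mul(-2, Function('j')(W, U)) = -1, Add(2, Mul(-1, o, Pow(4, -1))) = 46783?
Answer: Rational(-334931, 502938) ≈ -0.66595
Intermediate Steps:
o = -187124 (o = Add(8, Mul(-4, 46783)) = Add(8, -187132) = -187124)
Function('j')(W, U) = Rational(1, 2) (Function('j')(W, U) = Mul(Rational(-1, 2), -1) = Rational(1, 2))
Function('a')(M, O) = Rational(-4, 3) (Function('a')(M, O) = Add(-5, Mul(Rational(1, 3), Mul(-11, Pow(-1, -1)))) = Add(-5, Mul(Rational(1, 3), Mul(-11, -1))) = Add(-5, Mul(Rational(1, 3), 11)) = Add(-5, Rational(11, 3)) = Rational(-4, 3))
Function('g')(d) = Mul(Rational(8, 3), Pow(d, 2)) (Function('g')(d) = Mul(-2, Mul(Rational(-4, 3), Pow(d, 2))) = Mul(Rational(8, 3), Pow(d, 2)))
Mul(Add(Function('g')(-208), -3727), Pow(Add(Add(22430, Mul(-1, 2952)), o), -1)) = Mul(Add(Mul(Rational(8, 3), Pow(-208, 2)), -3727), Pow(Add(Add(22430, Mul(-1, 2952)), -187124), -1)) = Mul(Add(Mul(Rational(8, 3), 43264), -3727), Pow(Add(Add(22430, -2952), -187124), -1)) = Mul(Add(Rational(346112, 3), -3727), Pow(Add(19478, -187124), -1)) = Mul(Rational(334931, 3), Pow(-167646, -1)) = Mul(Rational(334931, 3), Rational(-1, 167646)) = Rational(-334931, 502938)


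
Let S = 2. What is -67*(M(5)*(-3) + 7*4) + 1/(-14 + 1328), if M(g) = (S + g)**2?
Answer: 10476523/1314 ≈ 7973.0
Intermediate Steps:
M(g) = (2 + g)**2
-67*(M(5)*(-3) + 7*4) + 1/(-14 + 1328) = -67*((2 + 5)**2*(-3) + 7*4) + 1/(-14 + 1328) = -67*(7**2*(-3) + 28) + 1/1314 = -67*(49*(-3) + 28) + 1/1314 = -67*(-147 + 28) + 1/1314 = -67*(-119) + 1/1314 = 7973 + 1/1314 = 10476523/1314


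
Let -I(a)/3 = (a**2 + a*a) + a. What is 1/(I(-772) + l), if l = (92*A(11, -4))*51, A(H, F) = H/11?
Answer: -1/3568896 ≈ -2.8020e-7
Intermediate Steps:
A(H, F) = H/11 (A(H, F) = H*(1/11) = H/11)
I(a) = -6*a**2 - 3*a (I(a) = -3*((a**2 + a*a) + a) = -3*((a**2 + a**2) + a) = -3*(2*a**2 + a) = -3*(a + 2*a**2) = -6*a**2 - 3*a)
l = 4692 (l = (92*((1/11)*11))*51 = (92*1)*51 = 92*51 = 4692)
1/(I(-772) + l) = 1/(-3*(-772)*(1 + 2*(-772)) + 4692) = 1/(-3*(-772)*(1 - 1544) + 4692) = 1/(-3*(-772)*(-1543) + 4692) = 1/(-3573588 + 4692) = 1/(-3568896) = -1/3568896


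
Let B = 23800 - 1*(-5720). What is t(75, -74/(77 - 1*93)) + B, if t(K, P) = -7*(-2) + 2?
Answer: 29536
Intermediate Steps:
B = 29520 (B = 23800 + 5720 = 29520)
t(K, P) = 16 (t(K, P) = 14 + 2 = 16)
t(75, -74/(77 - 1*93)) + B = 16 + 29520 = 29536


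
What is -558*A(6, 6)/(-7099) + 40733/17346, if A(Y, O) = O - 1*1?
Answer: 1555571/567462 ≈ 2.7413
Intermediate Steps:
A(Y, O) = -1 + O (A(Y, O) = O - 1 = -1 + O)
-558*A(6, 6)/(-7099) + 40733/17346 = -558*(-1 + 6)/(-7099) + 40733/17346 = -558*5*(-1/7099) + 40733*(1/17346) = -2790*(-1/7099) + 5819/2478 = 90/229 + 5819/2478 = 1555571/567462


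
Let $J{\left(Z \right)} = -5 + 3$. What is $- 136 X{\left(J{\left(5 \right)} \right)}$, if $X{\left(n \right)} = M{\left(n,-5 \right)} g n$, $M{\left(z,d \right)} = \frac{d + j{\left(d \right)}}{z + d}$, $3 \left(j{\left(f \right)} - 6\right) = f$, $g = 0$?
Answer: $0$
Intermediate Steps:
$j{\left(f \right)} = 6 + \frac{f}{3}$
$J{\left(Z \right)} = -2$
$M{\left(z,d \right)} = \frac{6 + \frac{4 d}{3}}{d + z}$ ($M{\left(z,d \right)} = \frac{d + \left(6 + \frac{d}{3}\right)}{z + d} = \frac{6 + \frac{4 d}{3}}{d + z}$)
$X{\left(n \right)} = 0$ ($X{\left(n \right)} = \frac{6 + \frac{4}{3} \left(-5\right)}{-5 + n} 0 n = \frac{6 - \frac{20}{3}}{-5 + n} 0 n = \frac{1}{-5 + n} \left(- \frac{2}{3}\right) 0 n = - \frac{2}{3 \left(-5 + n\right)} 0 n = 0 n = 0$)
$- 136 X{\left(J{\left(5 \right)} \right)} = \left(-136\right) 0 = 0$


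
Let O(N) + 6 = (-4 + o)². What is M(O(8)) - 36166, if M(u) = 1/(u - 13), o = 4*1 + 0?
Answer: -687155/19 ≈ -36166.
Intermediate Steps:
o = 4 (o = 4 + 0 = 4)
O(N) = -6 (O(N) = -6 + (-4 + 4)² = -6 + 0² = -6 + 0 = -6)
M(u) = 1/(-13 + u)
M(O(8)) - 36166 = 1/(-13 - 6) - 36166 = 1/(-19) - 36166 = -1/19 - 36166 = -687155/19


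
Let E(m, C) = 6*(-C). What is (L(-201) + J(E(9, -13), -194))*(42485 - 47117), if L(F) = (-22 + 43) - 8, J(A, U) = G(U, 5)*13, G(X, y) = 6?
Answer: -421512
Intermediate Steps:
E(m, C) = -6*C
J(A, U) = 78 (J(A, U) = 6*13 = 78)
L(F) = 13 (L(F) = 21 - 8 = 13)
(L(-201) + J(E(9, -13), -194))*(42485 - 47117) = (13 + 78)*(42485 - 47117) = 91*(-4632) = -421512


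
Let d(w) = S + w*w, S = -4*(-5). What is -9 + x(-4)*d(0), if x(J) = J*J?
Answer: 311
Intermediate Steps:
S = 20
x(J) = J²
d(w) = 20 + w² (d(w) = 20 + w*w = 20 + w²)
-9 + x(-4)*d(0) = -9 + (-4)²*(20 + 0²) = -9 + 16*(20 + 0) = -9 + 16*20 = -9 + 320 = 311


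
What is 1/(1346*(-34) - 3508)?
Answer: -1/49272 ≈ -2.0295e-5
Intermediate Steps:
1/(1346*(-34) - 3508) = 1/(-45764 - 3508) = 1/(-49272) = -1/49272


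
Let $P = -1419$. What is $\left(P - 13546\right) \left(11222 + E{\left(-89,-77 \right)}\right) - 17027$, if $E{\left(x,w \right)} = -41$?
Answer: $-167340692$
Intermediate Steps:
$\left(P - 13546\right) \left(11222 + E{\left(-89,-77 \right)}\right) - 17027 = \left(-1419 - 13546\right) \left(11222 - 41\right) - 17027 = \left(-14965\right) 11181 - 17027 = -167323665 - 17027 = -167340692$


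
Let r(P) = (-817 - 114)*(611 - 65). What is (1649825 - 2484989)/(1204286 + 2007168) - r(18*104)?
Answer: 816232365420/1605727 ≈ 5.0833e+5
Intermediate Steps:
r(P) = -508326 (r(P) = -931*546 = -508326)
(1649825 - 2484989)/(1204286 + 2007168) - r(18*104) = (1649825 - 2484989)/(1204286 + 2007168) - 1*(-508326) = -835164/3211454 + 508326 = -835164*1/3211454 + 508326 = -417582/1605727 + 508326 = 816232365420/1605727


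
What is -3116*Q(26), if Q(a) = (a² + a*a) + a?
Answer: -4293848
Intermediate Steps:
Q(a) = a + 2*a² (Q(a) = (a² + a²) + a = 2*a² + a = a + 2*a²)
-3116*Q(26) = -81016*(1 + 2*26) = -81016*(1 + 52) = -81016*53 = -3116*1378 = -4293848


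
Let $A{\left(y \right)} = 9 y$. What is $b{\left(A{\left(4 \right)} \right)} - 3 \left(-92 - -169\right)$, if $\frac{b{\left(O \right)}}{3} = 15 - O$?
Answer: $-294$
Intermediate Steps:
$b{\left(O \right)} = 45 - 3 O$ ($b{\left(O \right)} = 3 \left(15 - O\right) = 45 - 3 O$)
$b{\left(A{\left(4 \right)} \right)} - 3 \left(-92 - -169\right) = \left(45 - 3 \cdot 9 \cdot 4\right) - 3 \left(-92 - -169\right) = \left(45 - 108\right) - 3 \left(-92 + 169\right) = \left(45 - 108\right) - 3 \cdot 77 = -63 - 231 = -294$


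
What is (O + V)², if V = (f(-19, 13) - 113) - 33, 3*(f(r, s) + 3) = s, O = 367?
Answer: 444889/9 ≈ 49432.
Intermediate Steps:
f(r, s) = -3 + s/3
V = -434/3 (V = ((-3 + (⅓)*13) - 113) - 33 = ((-3 + 13/3) - 113) - 33 = (4/3 - 113) - 33 = -335/3 - 33 = -434/3 ≈ -144.67)
(O + V)² = (367 - 434/3)² = (667/3)² = 444889/9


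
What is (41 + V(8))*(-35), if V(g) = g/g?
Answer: -1470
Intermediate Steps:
V(g) = 1
(41 + V(8))*(-35) = (41 + 1)*(-35) = 42*(-35) = -1470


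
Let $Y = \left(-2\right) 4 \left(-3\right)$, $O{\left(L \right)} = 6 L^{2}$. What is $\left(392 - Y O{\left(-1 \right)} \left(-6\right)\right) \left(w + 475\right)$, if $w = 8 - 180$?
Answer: $380568$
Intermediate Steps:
$Y = 24$ ($Y = \left(-8\right) \left(-3\right) = 24$)
$w = -172$ ($w = 8 - 180 = -172$)
$\left(392 - Y O{\left(-1 \right)} \left(-6\right)\right) \left(w + 475\right) = \left(392 - 24 \cdot 6 \left(-1\right)^{2} \left(-6\right)\right) \left(-172 + 475\right) = \left(392 - 24 \cdot 6 \cdot 1 \left(-6\right)\right) 303 = \left(392 - 24 \cdot 6 \left(-6\right)\right) 303 = \left(392 - 144 \left(-6\right)\right) 303 = \left(392 - -864\right) 303 = \left(392 + 864\right) 303 = 1256 \cdot 303 = 380568$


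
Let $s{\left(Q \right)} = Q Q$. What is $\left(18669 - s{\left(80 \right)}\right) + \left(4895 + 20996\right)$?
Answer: $38160$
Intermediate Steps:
$s{\left(Q \right)} = Q^{2}$
$\left(18669 - s{\left(80 \right)}\right) + \left(4895 + 20996\right) = \left(18669 - 80^{2}\right) + \left(4895 + 20996\right) = \left(18669 - 6400\right) + 25891 = 12269 + 25891 = 38160$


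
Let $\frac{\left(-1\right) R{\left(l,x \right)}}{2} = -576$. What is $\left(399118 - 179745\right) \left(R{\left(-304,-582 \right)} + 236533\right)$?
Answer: $52141671505$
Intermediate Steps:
$R{\left(l,x \right)} = 1152$ ($R{\left(l,x \right)} = \left(-2\right) \left(-576\right) = 1152$)
$\left(399118 - 179745\right) \left(R{\left(-304,-582 \right)} + 236533\right) = \left(399118 - 179745\right) \left(1152 + 236533\right) = 219373 \cdot 237685 = 52141671505$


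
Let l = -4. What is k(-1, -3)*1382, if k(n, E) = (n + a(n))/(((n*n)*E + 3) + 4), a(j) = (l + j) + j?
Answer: -4837/2 ≈ -2418.5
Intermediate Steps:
a(j) = -4 + 2*j (a(j) = (-4 + j) + j = -4 + 2*j)
k(n, E) = (-4 + 3*n)/(7 + E*n**2) (k(n, E) = (n + (-4 + 2*n))/(((n*n)*E + 3) + 4) = (-4 + 3*n)/((n**2*E + 3) + 4) = (-4 + 3*n)/((E*n**2 + 3) + 4) = (-4 + 3*n)/((3 + E*n**2) + 4) = (-4 + 3*n)/(7 + E*n**2))
k(-1, -3)*1382 = ((-4 + 3*(-1))/(7 - 3*(-1)**2))*1382 = ((-4 - 3)/(7 - 3*1))*1382 = (-7/(7 - 3))*1382 = (-7/4)*1382 = ((1/4)*(-7))*1382 = -7/4*1382 = -4837/2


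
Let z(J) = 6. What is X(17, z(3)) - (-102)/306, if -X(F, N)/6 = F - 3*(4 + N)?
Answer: 235/3 ≈ 78.333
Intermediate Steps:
X(F, N) = 72 - 6*F + 18*N (X(F, N) = -6*(F - 3*(4 + N)) = -6*(F + (-12 - 3*N)) = -6*(-12 + F - 3*N) = 72 - 6*F + 18*N)
X(17, z(3)) - (-102)/306 = (72 - 6*17 + 18*6) - (-102)/306 = (72 - 102 + 108) - (-102)/306 = 78 - 1*(-⅓) = 78 + ⅓ = 235/3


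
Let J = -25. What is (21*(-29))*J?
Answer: 15225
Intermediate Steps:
(21*(-29))*J = (21*(-29))*(-25) = -609*(-25) = 15225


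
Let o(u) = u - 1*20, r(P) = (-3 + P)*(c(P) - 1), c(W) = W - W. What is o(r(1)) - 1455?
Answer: -1473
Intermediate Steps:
c(W) = 0
r(P) = 3 - P (r(P) = (-3 + P)*(0 - 1) = (-3 + P)*(-1) = 3 - P)
o(u) = -20 + u (o(u) = u - 20 = -20 + u)
o(r(1)) - 1455 = (-20 + (3 - 1*1)) - 1455 = (-20 + (3 - 1)) - 1455 = (-20 + 2) - 1455 = -18 - 1455 = -1473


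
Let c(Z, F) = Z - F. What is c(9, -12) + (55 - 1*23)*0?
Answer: 21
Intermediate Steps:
c(9, -12) + (55 - 1*23)*0 = (9 - 1*(-12)) + (55 - 1*23)*0 = (9 + 12) + (55 - 23)*0 = 21 + 32*0 = 21 + 0 = 21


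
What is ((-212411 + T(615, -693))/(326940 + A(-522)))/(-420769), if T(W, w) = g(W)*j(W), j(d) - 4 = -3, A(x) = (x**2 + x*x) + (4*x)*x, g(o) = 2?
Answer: 70803/275161046012 ≈ 2.5731e-7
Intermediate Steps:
A(x) = 6*x**2 (A(x) = (x**2 + x**2) + 4*x**2 = 2*x**2 + 4*x**2 = 6*x**2)
j(d) = 1 (j(d) = 4 - 3 = 1)
T(W, w) = 2 (T(W, w) = 2*1 = 2)
((-212411 + T(615, -693))/(326940 + A(-522)))/(-420769) = ((-212411 + 2)/(326940 + 6*(-522)**2))/(-420769) = -212409/(326940 + 6*272484)*(-1/420769) = -212409/(326940 + 1634904)*(-1/420769) = -212409/1961844*(-1/420769) = -212409*1/1961844*(-1/420769) = -70803/653948*(-1/420769) = 70803/275161046012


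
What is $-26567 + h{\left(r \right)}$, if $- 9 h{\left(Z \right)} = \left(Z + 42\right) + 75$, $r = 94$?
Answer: $- \frac{239314}{9} \approx -26590.0$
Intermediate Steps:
$h{\left(Z \right)} = -13 - \frac{Z}{9}$ ($h{\left(Z \right)} = - \frac{\left(Z + 42\right) + 75}{9} = - \frac{\left(42 + Z\right) + 75}{9} = - \frac{117 + Z}{9} = -13 - \frac{Z}{9}$)
$-26567 + h{\left(r \right)} = -26567 - \frac{211}{9} = - \frac{239314}{9}$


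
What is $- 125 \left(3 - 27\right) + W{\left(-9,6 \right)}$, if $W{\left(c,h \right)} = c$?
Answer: $2991$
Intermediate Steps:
$- 125 \left(3 - 27\right) + W{\left(-9,6 \right)} = - 125 \left(3 - 27\right) - 9 = \left(-125\right) \left(-24\right) - 9 = 3000 - 9 = 2991$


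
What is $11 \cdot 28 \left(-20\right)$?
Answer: $-6160$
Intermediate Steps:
$11 \cdot 28 \left(-20\right) = 11 \left(-560\right) = -6160$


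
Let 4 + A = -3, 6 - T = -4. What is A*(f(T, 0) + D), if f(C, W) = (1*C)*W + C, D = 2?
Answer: -84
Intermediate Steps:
T = 10 (T = 6 - 1*(-4) = 6 + 4 = 10)
A = -7 (A = -4 - 3 = -7)
f(C, W) = C + C*W (f(C, W) = C*W + C = C + C*W)
A*(f(T, 0) + D) = -7*(10*(1 + 0) + 2) = -7*(10*1 + 2) = -7*(10 + 2) = -7*12 = -84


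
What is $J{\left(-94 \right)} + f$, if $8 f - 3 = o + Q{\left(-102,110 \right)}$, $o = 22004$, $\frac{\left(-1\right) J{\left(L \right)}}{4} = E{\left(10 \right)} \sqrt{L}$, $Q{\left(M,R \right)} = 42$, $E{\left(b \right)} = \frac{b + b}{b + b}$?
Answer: $\frac{22049}{8} - 4 i \sqrt{94} \approx 2756.1 - 38.781 i$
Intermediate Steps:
$E{\left(b \right)} = 1$ ($E{\left(b \right)} = \frac{2 b}{2 b} = 2 b \frac{1}{2 b} = 1$)
$J{\left(L \right)} = - 4 \sqrt{L}$ ($J{\left(L \right)} = - 4 \cdot 1 \sqrt{L} = - 4 \sqrt{L}$)
$f = \frac{22049}{8}$ ($f = \frac{3}{8} + \frac{22004 + 42}{8} = \frac{3}{8} + \frac{1}{8} \cdot 22046 = \frac{3}{8} + \frac{11023}{4} = \frac{22049}{8} \approx 2756.1$)
$J{\left(-94 \right)} + f = - 4 \sqrt{-94} + \frac{22049}{8} = - 4 i \sqrt{94} + \frac{22049}{8} = \frac{22049}{8} - 4 i \sqrt{94}$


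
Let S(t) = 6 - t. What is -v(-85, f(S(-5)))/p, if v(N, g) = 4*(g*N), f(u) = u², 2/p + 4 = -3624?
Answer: -74627960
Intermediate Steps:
p = -1/1814 (p = 2/(-4 - 3624) = 2/(-3628) = 2*(-1/3628) = -1/1814 ≈ -0.00055127)
v(N, g) = 4*N*g (v(N, g) = 4*(N*g) = 4*N*g)
-v(-85, f(S(-5)))/p = -4*(-85)*(6 - 1*(-5))²/(-1/1814) = -4*(-85)*(6 + 5)²*(-1814) = -4*(-85)*11²*(-1814) = -4*(-85)*121*(-1814) = -(-41140)*(-1814) = -1*74627960 = -74627960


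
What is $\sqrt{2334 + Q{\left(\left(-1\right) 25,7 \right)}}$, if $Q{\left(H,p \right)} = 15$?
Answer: $9 \sqrt{29} \approx 48.466$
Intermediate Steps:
$\sqrt{2334 + Q{\left(\left(-1\right) 25,7 \right)}} = \sqrt{2334 + 15} = \sqrt{2349} = 9 \sqrt{29}$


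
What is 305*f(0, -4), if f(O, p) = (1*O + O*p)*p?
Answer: 0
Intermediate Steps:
f(O, p) = p*(O + O*p) (f(O, p) = (O + O*p)*p = p*(O + O*p))
305*f(0, -4) = 305*(0*(-4)*(1 - 4)) = 305*(0*(-4)*(-3)) = 305*0 = 0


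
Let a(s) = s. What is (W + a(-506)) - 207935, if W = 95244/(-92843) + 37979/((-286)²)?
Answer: -1582943994356275/7594186028 ≈ -2.0844e+5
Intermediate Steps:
W = -4264493927/7594186028 (W = 95244*(-1/92843) + 37979/81796 = -95244/92843 + 37979*(1/81796) = -95244/92843 + 37979/81796 = -4264493927/7594186028 ≈ -0.56155)
(W + a(-506)) - 207935 = (-4264493927/7594186028 - 506) - 207935 = -3846922624095/7594186028 - 207935 = -1582943994356275/7594186028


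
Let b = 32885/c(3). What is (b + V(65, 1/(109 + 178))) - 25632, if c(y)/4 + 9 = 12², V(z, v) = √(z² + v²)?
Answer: -2761679/108 + √348009026/287 ≈ -25506.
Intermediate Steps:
V(z, v) = √(v² + z²)
c(y) = 540 (c(y) = -36 + 4*12² = -36 + 4*144 = -36 + 576 = 540)
b = 6577/108 (b = 32885/540 = 32885*(1/540) = 6577/108 ≈ 60.898)
(b + V(65, 1/(109 + 178))) - 25632 = (6577/108 + √((1/(109 + 178))² + 65²)) - 25632 = (6577/108 + √((1/287)² + 4225)) - 25632 = (6577/108 + √(1/82369 + 4225)) - 25632 = (6577/108 + √(348009026/82369)) - 25632 = (6577/108 + √348009026/287) - 25632 = -2761679/108 + √348009026/287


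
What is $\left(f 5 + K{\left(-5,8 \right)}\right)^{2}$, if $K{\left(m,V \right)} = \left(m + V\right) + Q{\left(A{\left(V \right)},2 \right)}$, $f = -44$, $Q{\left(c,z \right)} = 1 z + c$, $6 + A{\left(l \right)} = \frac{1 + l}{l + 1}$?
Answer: $48400$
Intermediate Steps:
$A{\left(l \right)} = -5$ ($A{\left(l \right)} = -6 + \frac{1 + l}{l + 1} = -6 + \frac{1 + l}{1 + l} = -6 + 1 = -5$)
$Q{\left(c,z \right)} = c + z$ ($Q{\left(c,z \right)} = z + c = c + z$)
$K{\left(m,V \right)} = -3 + V + m$ ($K{\left(m,V \right)} = \left(m + V\right) + \left(-5 + 2\right) = \left(V + m\right) - 3 = -3 + V + m$)
$\left(f 5 + K{\left(-5,8 \right)}\right)^{2} = \left(\left(-44\right) 5 - 0\right)^{2} = \left(-220 + 0\right)^{2} = \left(-220\right)^{2} = 48400$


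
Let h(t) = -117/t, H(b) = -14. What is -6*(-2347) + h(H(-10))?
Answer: 197265/14 ≈ 14090.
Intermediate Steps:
-6*(-2347) + h(H(-10)) = -6*(-2347) - 117/(-14) = 14082 - 117*(-1/14) = 14082 + 117/14 = 197265/14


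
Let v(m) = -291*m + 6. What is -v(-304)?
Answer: -88470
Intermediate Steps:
v(m) = 6 - 291*m
-v(-304) = -(6 - 291*(-304)) = -(6 + 88464) = -1*88470 = -88470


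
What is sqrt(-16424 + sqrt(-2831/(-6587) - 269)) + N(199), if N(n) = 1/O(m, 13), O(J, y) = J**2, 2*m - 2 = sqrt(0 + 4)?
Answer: 1/4 + 2*sqrt(-178153464314 + 6587*I*sqrt(728304829))/6587 ≈ 0.31394 + 128.16*I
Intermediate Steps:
m = 2 (m = 1 + sqrt(0 + 4)/2 = 1 + sqrt(4)/2 = 1 + (1/2)*2 = 1 + 1 = 2)
N(n) = 1/4 (N(n) = 1/(2**2) = 1/4)
sqrt(-16424 + sqrt(-2831/(-6587) - 269)) + N(199) = sqrt(-16424 + sqrt(-2831/(-6587) - 269)) + 1/4 = sqrt(-16424 + sqrt(-2831*(-1/6587) - 269)) + 1/4 = sqrt(-16424 + sqrt(2831/6587 - 269)) + 1/4 = sqrt(-16424 + sqrt(-1769072/6587)) + 1/4 = sqrt(-16424 + 4*I*sqrt(728304829)/6587) + 1/4 = 1/4 + sqrt(-16424 + 4*I*sqrt(728304829)/6587)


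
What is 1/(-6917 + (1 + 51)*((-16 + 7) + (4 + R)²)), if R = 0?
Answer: -1/6553 ≈ -0.00015260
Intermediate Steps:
1/(-6917 + (1 + 51)*((-16 + 7) + (4 + R)²)) = 1/(-6917 + (1 + 51)*((-16 + 7) + (4 + 0)²)) = 1/(-6917 + 52*(-9 + 4²)) = 1/(-6917 + 52*(-9 + 16)) = 1/(-6917 + 52*7) = 1/(-6917 + 364) = 1/(-6553) = -1/6553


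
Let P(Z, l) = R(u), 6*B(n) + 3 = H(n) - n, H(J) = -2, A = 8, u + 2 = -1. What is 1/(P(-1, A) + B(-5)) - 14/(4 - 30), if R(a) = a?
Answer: 8/39 ≈ 0.20513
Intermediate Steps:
u = -3 (u = -2 - 1 = -3)
B(n) = -5/6 - n/6 (B(n) = -1/2 + (-2 - n)/6 = -1/2 + (-1/3 - n/6) = -5/6 - n/6)
P(Z, l) = -3
1/(P(-1, A) + B(-5)) - 14/(4 - 30) = 1/(-3 + (-5/6 - 1/6*(-5))) - 14/(4 - 30) = 1/(-3 + (-5/6 + 5/6)) - 14/(-26) = 1/(-3 + 0) - 1/26*(-14) = 1/(-3) + 7/13 = -1/3 + 7/13 = 8/39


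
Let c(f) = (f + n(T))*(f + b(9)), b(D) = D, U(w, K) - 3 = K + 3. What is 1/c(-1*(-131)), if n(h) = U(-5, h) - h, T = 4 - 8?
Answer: 1/19180 ≈ 5.2138e-5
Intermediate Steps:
T = -4
U(w, K) = 6 + K (U(w, K) = 3 + (K + 3) = 3 + (3 + K) = 6 + K)
n(h) = 6 (n(h) = (6 + h) - h = 6)
c(f) = (6 + f)*(9 + f) (c(f) = (f + 6)*(f + 9) = (6 + f)*(9 + f))
1/c(-1*(-131)) = 1/(54 + (-1*(-131))² + 15*(-1*(-131))) = 1/(54 + 131² + 15*131) = 1/(54 + 17161 + 1965) = 1/19180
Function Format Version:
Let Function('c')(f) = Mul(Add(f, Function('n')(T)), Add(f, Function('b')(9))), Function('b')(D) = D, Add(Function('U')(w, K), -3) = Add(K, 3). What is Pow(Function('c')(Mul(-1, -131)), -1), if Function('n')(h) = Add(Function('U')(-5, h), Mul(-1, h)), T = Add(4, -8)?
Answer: Rational(1, 19180) ≈ 5.2138e-5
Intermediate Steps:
T = -4
Function('U')(w, K) = Add(6, K) (Function('U')(w, K) = Add(3, Add(K, 3)) = Add(3, Add(3, K)) = Add(6, K))
Function('n')(h) = 6 (Function('n')(h) = Add(Add(6, h), Mul(-1, h)) = 6)
Function('c')(f) = Mul(Add(6, f), Add(9, f)) (Function('c')(f) = Mul(Add(f, 6), Add(f, 9)) = Mul(Add(6, f), Add(9, f)))
Pow(Function('c')(Mul(-1, -131)), -1) = Pow(Add(54, Pow(Mul(-1, -131), 2), Mul(15, Mul(-1, -131))), -1) = Pow(Add(54, Pow(131, 2), Mul(15, 131)), -1) = Pow(Add(54, 17161, 1965), -1) = Pow(19180, -1) = Rational(1, 19180)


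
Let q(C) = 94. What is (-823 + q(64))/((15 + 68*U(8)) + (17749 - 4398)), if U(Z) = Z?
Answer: -729/13910 ≈ -0.052408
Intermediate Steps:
(-823 + q(64))/((15 + 68*U(8)) + (17749 - 4398)) = (-823 + 94)/((15 + 68*8) + (17749 - 4398)) = -729/((15 + 544) + 13351) = -729/(559 + 13351) = -729/13910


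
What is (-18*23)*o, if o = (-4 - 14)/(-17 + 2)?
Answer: -2484/5 ≈ -496.80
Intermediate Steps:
o = 6/5 (o = -18/(-15) = -18*(-1/15) = 6/5 ≈ 1.2000)
(-18*23)*o = -18*23*(6/5) = -414*6/5 = -2484/5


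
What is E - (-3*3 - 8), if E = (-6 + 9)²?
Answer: 26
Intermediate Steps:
E = 9 (E = 3² = 9)
E - (-3*3 - 8) = 9 - (-3*3 - 8) = 9 - (-9 - 8) = 9 - 1*(-17) = 9 + 17 = 26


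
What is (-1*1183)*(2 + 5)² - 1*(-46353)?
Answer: -11614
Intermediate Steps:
(-1*1183)*(2 + 5)² - 1*(-46353) = -1183*7² + 46353 = -1183*49 + 46353 = -57967 + 46353 = -11614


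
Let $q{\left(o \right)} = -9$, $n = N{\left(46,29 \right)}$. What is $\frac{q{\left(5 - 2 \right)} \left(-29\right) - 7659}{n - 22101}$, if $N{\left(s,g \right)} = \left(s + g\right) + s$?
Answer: $\frac{3699}{10990} \approx 0.33658$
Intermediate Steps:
$N{\left(s,g \right)} = g + 2 s$ ($N{\left(s,g \right)} = \left(g + s\right) + s = g + 2 s$)
$n = 121$ ($n = 29 + 2 \cdot 46 = 29 + 92 = 121$)
$\frac{q{\left(5 - 2 \right)} \left(-29\right) - 7659}{n - 22101} = \frac{\left(-9\right) \left(-29\right) - 7659}{121 - 22101} = \frac{261 - 7659}{-21980} = \left(-7398\right) \left(- \frac{1}{21980}\right) = \frac{3699}{10990}$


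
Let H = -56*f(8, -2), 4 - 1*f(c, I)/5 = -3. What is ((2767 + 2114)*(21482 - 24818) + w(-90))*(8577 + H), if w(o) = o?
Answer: -107745312402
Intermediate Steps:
f(c, I) = 35 (f(c, I) = 20 - 5*(-3) = 20 + 15 = 35)
H = -1960 (H = -56*35 = -1960)
((2767 + 2114)*(21482 - 24818) + w(-90))*(8577 + H) = ((2767 + 2114)*(21482 - 24818) - 90)*(8577 - 1960) = (4881*(-3336) - 90)*6617 = (-16283016 - 90)*6617 = -16283106*6617 = -107745312402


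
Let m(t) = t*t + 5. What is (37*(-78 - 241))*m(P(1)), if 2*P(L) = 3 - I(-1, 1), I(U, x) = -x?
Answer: -106227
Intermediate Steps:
P(L) = 2 (P(L) = (3 - (-1))/2 = (3 - 1*(-1))/2 = (3 + 1)/2 = (1/2)*4 = 2)
m(t) = 5 + t**2 (m(t) = t**2 + 5 = 5 + t**2)
(37*(-78 - 241))*m(P(1)) = (37*(-78 - 241))*(5 + 2**2) = (37*(-319))*(5 + 4) = -11803*9 = -106227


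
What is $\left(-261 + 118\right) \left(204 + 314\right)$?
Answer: $-74074$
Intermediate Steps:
$\left(-261 + 118\right) \left(204 + 314\right) = \left(-143\right) 518 = -74074$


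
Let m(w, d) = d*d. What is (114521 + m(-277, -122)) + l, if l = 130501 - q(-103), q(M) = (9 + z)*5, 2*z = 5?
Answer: 519697/2 ≈ 2.5985e+5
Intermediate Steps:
z = 5/2 (z = (½)*5 = 5/2 ≈ 2.5000)
q(M) = 115/2 (q(M) = (9 + 5/2)*5 = (23/2)*5 = 115/2)
l = 260887/2 (l = 130501 - 1*115/2 = 130501 - 115/2 = 260887/2 ≈ 1.3044e+5)
m(w, d) = d²
(114521 + m(-277, -122)) + l = (114521 + (-122)²) + 260887/2 = (114521 + 14884) + 260887/2 = 129405 + 260887/2 = 519697/2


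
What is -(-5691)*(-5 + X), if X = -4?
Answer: -51219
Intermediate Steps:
-(-5691)*(-5 + X) = -(-5691)*(-5 - 4) = -(-5691)*(-9) = -1897*27 = -51219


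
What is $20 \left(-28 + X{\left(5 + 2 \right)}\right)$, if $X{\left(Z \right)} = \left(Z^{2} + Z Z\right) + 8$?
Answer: $1560$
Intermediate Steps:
$X{\left(Z \right)} = 8 + 2 Z^{2}$ ($X{\left(Z \right)} = \left(Z^{2} + Z^{2}\right) + 8 = 2 Z^{2} + 8 = 8 + 2 Z^{2}$)
$20 \left(-28 + X{\left(5 + 2 \right)}\right) = 20 \left(-28 + \left(8 + 2 \left(5 + 2\right)^{2}\right)\right) = 20 \left(-28 + \left(8 + 2 \cdot 7^{2}\right)\right) = 20 \left(-28 + \left(8 + 2 \cdot 49\right)\right) = 20 \left(-28 + \left(8 + 98\right)\right) = 20 \left(-28 + 106\right) = 20 \cdot 78 = 1560$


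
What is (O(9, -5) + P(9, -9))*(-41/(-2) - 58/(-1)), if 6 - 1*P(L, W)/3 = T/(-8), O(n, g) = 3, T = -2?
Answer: 12717/8 ≈ 1589.6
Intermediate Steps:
P(L, W) = 69/4 (P(L, W) = 18 - (-6)/(-8) = 18 - (-6)*(-1)/8 = 18 - 3*¼ = 18 - ¾ = 69/4)
(O(9, -5) + P(9, -9))*(-41/(-2) - 58/(-1)) = (3 + 69/4)*(-41/(-2) - 58/(-1)) = 81*(-41*(-½) - 58*(-1))/4 = 81*(41/2 + 58)/4 = (81/4)*(157/2) = 12717/8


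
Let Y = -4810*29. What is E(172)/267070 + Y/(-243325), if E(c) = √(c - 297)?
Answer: 27898/48665 + I*√5/53414 ≈ 0.57327 + 4.1863e-5*I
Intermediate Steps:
Y = -139490
E(c) = √(-297 + c)
E(172)/267070 + Y/(-243325) = √(-297 + 172)/267070 - 139490/(-243325) = √(-125)*(1/267070) - 139490*(-1/243325) = (5*I*√5)*(1/267070) + 27898/48665 = I*√5/53414 + 27898/48665 = 27898/48665 + I*√5/53414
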